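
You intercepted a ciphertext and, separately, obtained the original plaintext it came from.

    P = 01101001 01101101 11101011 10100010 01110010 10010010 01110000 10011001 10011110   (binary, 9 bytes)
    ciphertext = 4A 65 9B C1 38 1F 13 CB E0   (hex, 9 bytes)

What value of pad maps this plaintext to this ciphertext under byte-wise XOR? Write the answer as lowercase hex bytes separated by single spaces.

23 08 70 63 4a 8d 63 52 7e

Since ciphertext = P ⊕ pad, XORing both sides with P gives pad = P ⊕ ciphertext.
69 ⊕ 4a = 23
6d ⊕ 65 = 08
eb ⊕ 9b = 70
a2 ⊕ c1 = 63
72 ⊕ 38 = 4a
92 ⊕ 1f = 8d
70 ⊕ 13 = 63
99 ⊕ cb = 52
9e ⊕ e0 = 7e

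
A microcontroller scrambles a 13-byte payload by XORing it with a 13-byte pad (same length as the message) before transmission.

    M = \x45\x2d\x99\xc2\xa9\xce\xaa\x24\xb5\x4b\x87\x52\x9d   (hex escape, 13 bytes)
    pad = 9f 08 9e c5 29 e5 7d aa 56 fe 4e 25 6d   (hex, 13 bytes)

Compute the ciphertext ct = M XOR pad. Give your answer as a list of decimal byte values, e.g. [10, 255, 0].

[218, 37, 7, 7, 128, 43, 215, 142, 227, 181, 201, 119, 240]

XOR is its own inverse, so applying the key byte-wise gives the result directly.
byte 0: 45 XOR 9f = da
byte 1: 2d XOR 08 = 25
byte 2: 99 XOR 9e = 07
byte 3: c2 XOR c5 = 07
byte 4: a9 XOR 29 = 80
byte 5: ce XOR e5 = 2b
byte 6: aa XOR 7d = d7
byte 7: 24 XOR aa = 8e
byte 8: b5 XOR 56 = e3
byte 9: 4b XOR fe = b5
byte 10: 87 XOR 4e = c9
byte 11: 52 XOR 25 = 77
byte 12: 9d XOR 6d = f0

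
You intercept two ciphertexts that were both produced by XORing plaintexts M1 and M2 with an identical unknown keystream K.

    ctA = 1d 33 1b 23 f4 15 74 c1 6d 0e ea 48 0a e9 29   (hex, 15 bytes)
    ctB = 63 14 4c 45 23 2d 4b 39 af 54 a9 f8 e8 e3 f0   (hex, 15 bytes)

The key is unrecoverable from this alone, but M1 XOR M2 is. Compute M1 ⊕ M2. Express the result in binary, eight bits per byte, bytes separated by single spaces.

ctA ⊕ ctB = (M1 ⊕ K) ⊕ (M2 ⊕ K) = M1 ⊕ M2 — the shared key cancels under XOR.
byte 0: 1d xor 63 = 7e
byte 1: 33 xor 14 = 27
byte 2: 1b xor 4c = 57
byte 3: 23 xor 45 = 66
byte 4: f4 xor 23 = d7
byte 5: 15 xor 2d = 38
byte 6: 74 xor 4b = 3f
byte 7: c1 xor 39 = f8
byte 8: 6d xor af = c2
byte 9: 0e xor 54 = 5a
byte 10: ea xor a9 = 43
byte 11: 48 xor f8 = b0
byte 12: 0a xor e8 = e2
byte 13: e9 xor e3 = 0a
byte 14: 29 xor f0 = d9

01111110 00100111 01010111 01100110 11010111 00111000 00111111 11111000 11000010 01011010 01000011 10110000 11100010 00001010 11011001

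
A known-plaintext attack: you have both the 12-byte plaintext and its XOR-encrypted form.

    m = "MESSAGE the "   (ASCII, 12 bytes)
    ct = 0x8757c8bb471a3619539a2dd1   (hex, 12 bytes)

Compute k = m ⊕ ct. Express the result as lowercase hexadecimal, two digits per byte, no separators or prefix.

ca129be8065d733927f248f1

Since ct = m ⊕ k, XORing both sides with m gives k = m ⊕ ct.
01001101 ^ 10000111 = 11001010
01000101 ^ 01010111 = 00010010
01010011 ^ 11001000 = 10011011
01010011 ^ 10111011 = 11101000
01000001 ^ 01000111 = 00000110
01000111 ^ 00011010 = 01011101
01000101 ^ 00110110 = 01110011
00100000 ^ 00011001 = 00111001
01110100 ^ 01010011 = 00100111
01101000 ^ 10011010 = 11110010
01100101 ^ 00101101 = 01001000
00100000 ^ 11010001 = 11110001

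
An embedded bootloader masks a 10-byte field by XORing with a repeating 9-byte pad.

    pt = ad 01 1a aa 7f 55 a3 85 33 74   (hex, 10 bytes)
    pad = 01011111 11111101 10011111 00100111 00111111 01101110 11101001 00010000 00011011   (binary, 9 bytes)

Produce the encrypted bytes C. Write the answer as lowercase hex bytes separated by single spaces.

The 9-byte key repeats, so the effective keystream is 5f fd 9f 27 3f 6e e9 10 1b 5f.
byte 0: 173 XOR  95 = 242
byte 1:   1 XOR 253 = 252
byte 2:  26 XOR 159 = 133
byte 3: 170 XOR  39 = 141
byte 4: 127 XOR  63 =  64
byte 5:  85 XOR 110 =  59
byte 6: 163 XOR 233 =  74
byte 7: 133 XOR  16 = 149
byte 8:  51 XOR  27 =  40
byte 9: 116 XOR  95 =  43

f2 fc 85 8d 40 3b 4a 95 28 2b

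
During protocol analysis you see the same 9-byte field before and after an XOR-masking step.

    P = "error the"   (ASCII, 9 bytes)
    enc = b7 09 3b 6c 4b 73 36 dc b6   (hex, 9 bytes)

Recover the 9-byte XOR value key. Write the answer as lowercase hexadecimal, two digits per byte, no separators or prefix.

Since enc = P ⊕ key, XORing both sides with P gives key = P ⊕ enc.
65 XOR b7 = d2
72 XOR 09 = 7b
72 XOR 3b = 49
6f XOR 6c = 03
72 XOR 4b = 39
20 XOR 73 = 53
74 XOR 36 = 42
68 XOR dc = b4
65 XOR b6 = d3

d27b4903395342b4d3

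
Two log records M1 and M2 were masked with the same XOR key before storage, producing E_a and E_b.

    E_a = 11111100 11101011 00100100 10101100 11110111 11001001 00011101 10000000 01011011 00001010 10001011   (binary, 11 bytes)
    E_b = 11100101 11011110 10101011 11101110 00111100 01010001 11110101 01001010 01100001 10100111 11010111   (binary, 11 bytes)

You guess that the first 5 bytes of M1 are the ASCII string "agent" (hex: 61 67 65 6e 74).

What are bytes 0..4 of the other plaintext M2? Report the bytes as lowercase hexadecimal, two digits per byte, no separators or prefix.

First, E_a ⊕ E_b = (M1 ⊕ K) ⊕ (M2 ⊕ K) = M1 ⊕ M2, so the key drops out. Then M2 = (M1 ⊕ M2) ⊕ M1 over the first 5 bytes.
byte 0: (fc ^ e5) ^ 61 = 19 ^ 61 = 78
byte 1: (eb ^ de) ^ 67 = 35 ^ 67 = 52
byte 2: (24 ^ ab) ^ 65 = 8f ^ 65 = ea
byte 3: (ac ^ ee) ^ 6e = 42 ^ 6e = 2c
byte 4: (f7 ^ 3c) ^ 74 = cb ^ 74 = bf

7852ea2cbf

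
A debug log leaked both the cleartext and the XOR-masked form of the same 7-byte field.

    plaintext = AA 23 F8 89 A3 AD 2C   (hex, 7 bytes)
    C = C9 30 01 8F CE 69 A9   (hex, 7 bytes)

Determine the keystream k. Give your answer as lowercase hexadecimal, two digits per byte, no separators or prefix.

6313f9066dc485

Since C = plaintext ⊕ k, XORing both sides with plaintext gives k = plaintext ⊕ C.
aa xor c9 = 63
23 xor 30 = 13
f8 xor 01 = f9
89 xor 8f = 06
a3 xor ce = 6d
ad xor 69 = c4
2c xor a9 = 85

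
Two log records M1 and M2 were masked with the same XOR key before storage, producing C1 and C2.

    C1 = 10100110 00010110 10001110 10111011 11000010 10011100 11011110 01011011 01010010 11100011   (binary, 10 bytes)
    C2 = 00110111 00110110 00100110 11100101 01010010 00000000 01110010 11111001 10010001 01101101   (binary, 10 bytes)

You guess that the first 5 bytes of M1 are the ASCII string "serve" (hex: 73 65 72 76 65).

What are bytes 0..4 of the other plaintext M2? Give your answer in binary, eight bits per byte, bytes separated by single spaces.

11100010 01000101 11011010 00101000 11110101

First, C1 ⊕ C2 = (M1 ⊕ K) ⊕ (M2 ⊕ K) = M1 ⊕ M2, so the key drops out. Then M2 = (M1 ⊕ M2) ⊕ M1 over the first 5 bytes.
byte 0: (a6 ⊕ 37) ⊕ 73 = 91 ⊕ 73 = e2
byte 1: (16 ⊕ 36) ⊕ 65 = 20 ⊕ 65 = 45
byte 2: (8e ⊕ 26) ⊕ 72 = a8 ⊕ 72 = da
byte 3: (bb ⊕ e5) ⊕ 76 = 5e ⊕ 76 = 28
byte 4: (c2 ⊕ 52) ⊕ 65 = 90 ⊕ 65 = f5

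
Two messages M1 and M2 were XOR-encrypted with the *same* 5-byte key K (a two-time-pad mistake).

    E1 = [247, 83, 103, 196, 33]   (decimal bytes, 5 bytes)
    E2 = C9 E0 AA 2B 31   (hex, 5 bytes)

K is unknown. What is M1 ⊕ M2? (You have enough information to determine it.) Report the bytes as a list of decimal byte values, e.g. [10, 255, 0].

E1 ⊕ E2 = (M1 ⊕ K) ⊕ (M2 ⊕ K) = M1 ⊕ M2 — the shared key cancels under XOR.
byte 0: f7 ^ c9 = 3e
byte 1: 53 ^ e0 = b3
byte 2: 67 ^ aa = cd
byte 3: c4 ^ 2b = ef
byte 4: 21 ^ 31 = 10

[62, 179, 205, 239, 16]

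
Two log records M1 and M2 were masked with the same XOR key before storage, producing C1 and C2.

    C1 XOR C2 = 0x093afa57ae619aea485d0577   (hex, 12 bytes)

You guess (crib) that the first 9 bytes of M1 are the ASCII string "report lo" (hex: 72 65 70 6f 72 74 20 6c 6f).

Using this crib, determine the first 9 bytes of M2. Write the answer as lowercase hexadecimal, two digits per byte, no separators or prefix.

Since C1 ⊕ C2 = M1 ⊕ M2, XORing with the guessed M1 bytes yields the corresponding M2 bytes: M2 = (C1 ⊕ C2) ⊕ M1.
09 ⊕ 72 = 7b
3a ⊕ 65 = 5f
fa ⊕ 70 = 8a
57 ⊕ 6f = 38
ae ⊕ 72 = dc
61 ⊕ 74 = 15
9a ⊕ 20 = ba
ea ⊕ 6c = 86
48 ⊕ 6f = 27

7b5f8a38dc15ba8627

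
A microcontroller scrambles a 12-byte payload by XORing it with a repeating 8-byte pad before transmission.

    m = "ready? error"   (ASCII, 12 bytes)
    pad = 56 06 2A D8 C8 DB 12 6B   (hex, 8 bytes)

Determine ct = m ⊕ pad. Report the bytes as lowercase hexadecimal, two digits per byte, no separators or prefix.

24634bbcb1e4320e247445aa

The 8-byte key repeats, so the effective keystream is 56 06 2a d8 c8 db 12 6b 56 06 2a d8.
byte 0: 72 ^ 56 = 24
byte 1: 65 ^ 06 = 63
byte 2: 61 ^ 2a = 4b
byte 3: 64 ^ d8 = bc
byte 4: 79 ^ c8 = b1
byte 5: 3f ^ db = e4
byte 6: 20 ^ 12 = 32
byte 7: 65 ^ 6b = 0e
byte 8: 72 ^ 56 = 24
byte 9: 72 ^ 06 = 74
byte 10: 6f ^ 2a = 45
byte 11: 72 ^ d8 = aa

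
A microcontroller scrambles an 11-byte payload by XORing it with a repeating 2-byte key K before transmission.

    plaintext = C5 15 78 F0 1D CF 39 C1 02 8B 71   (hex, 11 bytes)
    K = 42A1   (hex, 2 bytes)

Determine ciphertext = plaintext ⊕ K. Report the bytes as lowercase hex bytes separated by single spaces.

The 2-byte key repeats, so the effective keystream is 42 a1 42 a1 42 a1 42 a1 42 a1 42.
byte 0: 197 ⊕  66 = 135
byte 1:  21 ⊕ 161 = 180
byte 2: 120 ⊕  66 =  58
byte 3: 240 ⊕ 161 =  81
byte 4:  29 ⊕  66 =  95
byte 5: 207 ⊕ 161 = 110
byte 6:  57 ⊕  66 = 123
byte 7: 193 ⊕ 161 =  96
byte 8:   2 ⊕  66 =  64
byte 9: 139 ⊕ 161 =  42
byte 10: 113 ⊕  66 =  51

87 b4 3a 51 5f 6e 7b 60 40 2a 33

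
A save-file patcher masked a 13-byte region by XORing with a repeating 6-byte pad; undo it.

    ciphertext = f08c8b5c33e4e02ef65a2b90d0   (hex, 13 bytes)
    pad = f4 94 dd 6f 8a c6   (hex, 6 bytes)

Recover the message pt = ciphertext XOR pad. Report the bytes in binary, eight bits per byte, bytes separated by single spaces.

The 6-byte key repeats, so the effective keystream is f4 94 dd 6f 8a c6 f4 94 dd 6f 8a c6 f4.
byte 0: f0 xor f4 = 04
byte 1: 8c xor 94 = 18
byte 2: 8b xor dd = 56
byte 3: 5c xor 6f = 33
byte 4: 33 xor 8a = b9
byte 5: e4 xor c6 = 22
byte 6: e0 xor f4 = 14
byte 7: 2e xor 94 = ba
byte 8: f6 xor dd = 2b
byte 9: 5a xor 6f = 35
byte 10: 2b xor 8a = a1
byte 11: 90 xor c6 = 56
byte 12: d0 xor f4 = 24

00000100 00011000 01010110 00110011 10111001 00100010 00010100 10111010 00101011 00110101 10100001 01010110 00100100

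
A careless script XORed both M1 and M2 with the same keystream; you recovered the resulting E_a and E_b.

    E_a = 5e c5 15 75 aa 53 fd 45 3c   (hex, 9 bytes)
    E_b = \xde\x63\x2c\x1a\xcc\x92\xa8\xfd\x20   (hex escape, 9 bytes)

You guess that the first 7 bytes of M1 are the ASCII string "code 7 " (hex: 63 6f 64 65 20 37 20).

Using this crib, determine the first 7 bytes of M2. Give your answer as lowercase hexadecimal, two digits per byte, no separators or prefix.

e3c95d0a46f675

First, E_a ⊕ E_b = (M1 ⊕ K) ⊕ (M2 ⊕ K) = M1 ⊕ M2, so the key drops out. Then M2 = (M1 ⊕ M2) ⊕ M1 over the first 7 bytes.
byte 0: (5e ^ de) ^ 63 = 80 ^ 63 = e3
byte 1: (c5 ^ 63) ^ 6f = a6 ^ 6f = c9
byte 2: (15 ^ 2c) ^ 64 = 39 ^ 64 = 5d
byte 3: (75 ^ 1a) ^ 65 = 6f ^ 65 = 0a
byte 4: (aa ^ cc) ^ 20 = 66 ^ 20 = 46
byte 5: (53 ^ 92) ^ 37 = c1 ^ 37 = f6
byte 6: (fd ^ a8) ^ 20 = 55 ^ 20 = 75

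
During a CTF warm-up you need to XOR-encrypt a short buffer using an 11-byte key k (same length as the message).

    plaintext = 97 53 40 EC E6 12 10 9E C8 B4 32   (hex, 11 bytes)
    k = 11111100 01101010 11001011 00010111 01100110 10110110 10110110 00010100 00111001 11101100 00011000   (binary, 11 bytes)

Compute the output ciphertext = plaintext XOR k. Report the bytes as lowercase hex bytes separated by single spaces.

151 ^ 252 = 107
 83 ^ 106 =  57
 64 ^ 203 = 139
236 ^  23 = 251
230 ^ 102 = 128
 18 ^ 182 = 164
 16 ^ 182 = 166
158 ^  20 = 138
200 ^  57 = 241
180 ^ 236 =  88
 50 ^  24 =  42

6b 39 8b fb 80 a4 a6 8a f1 58 2a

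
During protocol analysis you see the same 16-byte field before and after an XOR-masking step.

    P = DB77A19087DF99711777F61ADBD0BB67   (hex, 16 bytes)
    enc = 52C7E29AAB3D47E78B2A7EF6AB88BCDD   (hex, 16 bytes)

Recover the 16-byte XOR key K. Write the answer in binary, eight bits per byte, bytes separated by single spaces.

10001001 10110000 01000011 00001010 00101100 11100010 11011110 10010110 10011100 01011101 10001000 11101100 01110000 01011000 00000111 10111010

Since enc = P ⊕ K, XORing both sides with P gives K = P ⊕ enc.
db xor 52 = 89
77 xor c7 = b0
a1 xor e2 = 43
90 xor 9a = 0a
87 xor ab = 2c
df xor 3d = e2
99 xor 47 = de
71 xor e7 = 96
17 xor 8b = 9c
77 xor 2a = 5d
f6 xor 7e = 88
1a xor f6 = ec
db xor ab = 70
d0 xor 88 = 58
bb xor bc = 07
67 xor dd = ba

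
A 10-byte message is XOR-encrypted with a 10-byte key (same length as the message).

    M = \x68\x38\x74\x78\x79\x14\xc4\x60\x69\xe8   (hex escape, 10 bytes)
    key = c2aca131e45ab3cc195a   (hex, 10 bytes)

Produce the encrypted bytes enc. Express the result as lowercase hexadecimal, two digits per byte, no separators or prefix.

aa94d5499d4e77ac70b2

68 XOR c2 = aa
38 XOR ac = 94
74 XOR a1 = d5
78 XOR 31 = 49
79 XOR e4 = 9d
14 XOR 5a = 4e
c4 XOR b3 = 77
60 XOR cc = ac
69 XOR 19 = 70
e8 XOR 5a = b2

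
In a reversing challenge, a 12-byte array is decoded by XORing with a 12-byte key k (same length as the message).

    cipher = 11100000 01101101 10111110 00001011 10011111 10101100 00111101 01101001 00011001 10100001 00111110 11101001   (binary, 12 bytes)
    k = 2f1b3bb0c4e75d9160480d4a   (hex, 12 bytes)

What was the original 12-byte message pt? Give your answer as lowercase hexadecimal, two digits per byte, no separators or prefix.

byte 0: 11100000 ⊕ 00101111 = 11001111
byte 1: 01101101 ⊕ 00011011 = 01110110
byte 2: 10111110 ⊕ 00111011 = 10000101
byte 3: 00001011 ⊕ 10110000 = 10111011
byte 4: 10011111 ⊕ 11000100 = 01011011
byte 5: 10101100 ⊕ 11100111 = 01001011
byte 6: 00111101 ⊕ 01011101 = 01100000
byte 7: 01101001 ⊕ 10010001 = 11111000
byte 8: 00011001 ⊕ 01100000 = 01111001
byte 9: 10100001 ⊕ 01001000 = 11101001
byte 10: 00111110 ⊕ 00001101 = 00110011
byte 11: 11101001 ⊕ 01001010 = 10100011

cf7685bb5b4b60f879e933a3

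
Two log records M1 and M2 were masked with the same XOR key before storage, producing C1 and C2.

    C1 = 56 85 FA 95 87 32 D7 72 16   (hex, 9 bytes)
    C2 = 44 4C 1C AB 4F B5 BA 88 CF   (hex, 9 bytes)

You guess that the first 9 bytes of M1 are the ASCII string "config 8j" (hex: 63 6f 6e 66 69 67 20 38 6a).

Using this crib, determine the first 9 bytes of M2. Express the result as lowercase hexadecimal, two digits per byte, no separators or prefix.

First, C1 ⊕ C2 = (M1 ⊕ K) ⊕ (M2 ⊕ K) = M1 ⊕ M2, so the key drops out. Then M2 = (M1 ⊕ M2) ⊕ M1 over the first 9 bytes.
byte 0: (56 xor 44) xor 63 = 12 xor 63 = 71
byte 1: (85 xor 4c) xor 6f = c9 xor 6f = a6
byte 2: (fa xor 1c) xor 6e = e6 xor 6e = 88
byte 3: (95 xor ab) xor 66 = 3e xor 66 = 58
byte 4: (87 xor 4f) xor 69 = c8 xor 69 = a1
byte 5: (32 xor b5) xor 67 = 87 xor 67 = e0
byte 6: (d7 xor ba) xor 20 = 6d xor 20 = 4d
byte 7: (72 xor 88) xor 38 = fa xor 38 = c2
byte 8: (16 xor cf) xor 6a = d9 xor 6a = b3

71a68858a1e04dc2b3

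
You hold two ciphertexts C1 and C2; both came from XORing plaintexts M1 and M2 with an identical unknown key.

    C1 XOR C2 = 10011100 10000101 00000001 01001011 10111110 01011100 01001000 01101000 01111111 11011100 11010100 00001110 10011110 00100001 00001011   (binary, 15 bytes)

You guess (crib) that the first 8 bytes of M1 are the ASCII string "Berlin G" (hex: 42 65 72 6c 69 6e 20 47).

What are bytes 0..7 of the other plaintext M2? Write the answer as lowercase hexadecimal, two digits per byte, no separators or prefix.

dee07327d732682f

Since C1 ⊕ C2 = M1 ⊕ M2, XORing with the guessed M1 bytes yields the corresponding M2 bytes: M2 = (C1 ⊕ C2) ⊕ M1.
9c ⊕ 42 = de
85 ⊕ 65 = e0
01 ⊕ 72 = 73
4b ⊕ 6c = 27
be ⊕ 69 = d7
5c ⊕ 6e = 32
48 ⊕ 20 = 68
68 ⊕ 47 = 2f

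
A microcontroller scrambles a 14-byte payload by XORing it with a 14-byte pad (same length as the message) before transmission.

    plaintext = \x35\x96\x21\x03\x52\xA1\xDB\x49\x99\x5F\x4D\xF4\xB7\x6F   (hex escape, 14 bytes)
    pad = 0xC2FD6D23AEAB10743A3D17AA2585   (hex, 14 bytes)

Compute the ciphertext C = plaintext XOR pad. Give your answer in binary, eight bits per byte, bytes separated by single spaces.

11110111 01101011 01001100 00100000 11111100 00001010 11001011 00111101 10100011 01100010 01011010 01011110 10010010 11101010

byte 0:  53 XOR 194 = 247
byte 1: 150 XOR 253 = 107
byte 2:  33 XOR 109 =  76
byte 3:   3 XOR  35 =  32
byte 4:  82 XOR 174 = 252
byte 5: 161 XOR 171 =  10
byte 6: 219 XOR  16 = 203
byte 7:  73 XOR 116 =  61
byte 8: 153 XOR  58 = 163
byte 9:  95 XOR  61 =  98
byte 10:  77 XOR  23 =  90
byte 11: 244 XOR 170 =  94
byte 12: 183 XOR  37 = 146
byte 13: 111 XOR 133 = 234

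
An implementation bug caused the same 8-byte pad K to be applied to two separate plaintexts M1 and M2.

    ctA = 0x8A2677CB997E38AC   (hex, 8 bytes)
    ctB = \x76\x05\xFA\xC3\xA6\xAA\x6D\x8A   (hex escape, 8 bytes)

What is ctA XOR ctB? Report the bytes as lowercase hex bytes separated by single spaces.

fc 23 8d 08 3f d4 55 26

ctA ⊕ ctB = (M1 ⊕ K) ⊕ (M2 ⊕ K) = M1 ⊕ M2 — the shared key cancels under XOR.
byte 0: 8a ⊕ 76 = fc
byte 1: 26 ⊕ 05 = 23
byte 2: 77 ⊕ fa = 8d
byte 3: cb ⊕ c3 = 08
byte 4: 99 ⊕ a6 = 3f
byte 5: 7e ⊕ aa = d4
byte 6: 38 ⊕ 6d = 55
byte 7: ac ⊕ 8a = 26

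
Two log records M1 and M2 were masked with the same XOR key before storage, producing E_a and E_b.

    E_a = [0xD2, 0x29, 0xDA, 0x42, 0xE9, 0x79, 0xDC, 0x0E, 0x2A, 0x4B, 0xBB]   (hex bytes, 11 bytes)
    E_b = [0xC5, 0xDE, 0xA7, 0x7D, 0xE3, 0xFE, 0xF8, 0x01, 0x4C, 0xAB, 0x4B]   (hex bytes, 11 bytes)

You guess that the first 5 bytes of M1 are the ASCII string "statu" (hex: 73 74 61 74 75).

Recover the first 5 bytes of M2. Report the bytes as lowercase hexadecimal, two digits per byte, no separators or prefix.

64831c4b7f

First, E_a ⊕ E_b = (M1 ⊕ K) ⊕ (M2 ⊕ K) = M1 ⊕ M2, so the key drops out. Then M2 = (M1 ⊕ M2) ⊕ M1 over the first 5 bytes.
byte 0: (d2 xor c5) xor 73 = 17 xor 73 = 64
byte 1: (29 xor de) xor 74 = f7 xor 74 = 83
byte 2: (da xor a7) xor 61 = 7d xor 61 = 1c
byte 3: (42 xor 7d) xor 74 = 3f xor 74 = 4b
byte 4: (e9 xor e3) xor 75 = 0a xor 75 = 7f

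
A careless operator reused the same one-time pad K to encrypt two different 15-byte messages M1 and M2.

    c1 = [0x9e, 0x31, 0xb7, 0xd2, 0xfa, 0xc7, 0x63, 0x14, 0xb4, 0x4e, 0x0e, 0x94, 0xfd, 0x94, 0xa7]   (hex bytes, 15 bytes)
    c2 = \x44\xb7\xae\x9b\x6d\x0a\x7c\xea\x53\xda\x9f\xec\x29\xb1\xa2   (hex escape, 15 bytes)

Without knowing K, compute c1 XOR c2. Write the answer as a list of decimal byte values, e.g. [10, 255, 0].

c1 ⊕ c2 = (M1 ⊕ K) ⊕ (M2 ⊕ K) = M1 ⊕ M2 — the shared key cancels under XOR.
byte 0: 9e ^ 44 = da
byte 1: 31 ^ b7 = 86
byte 2: b7 ^ ae = 19
byte 3: d2 ^ 9b = 49
byte 4: fa ^ 6d = 97
byte 5: c7 ^ 0a = cd
byte 6: 63 ^ 7c = 1f
byte 7: 14 ^ ea = fe
byte 8: b4 ^ 53 = e7
byte 9: 4e ^ da = 94
byte 10: 0e ^ 9f = 91
byte 11: 94 ^ ec = 78
byte 12: fd ^ 29 = d4
byte 13: 94 ^ b1 = 25
byte 14: a7 ^ a2 = 05

[218, 134, 25, 73, 151, 205, 31, 254, 231, 148, 145, 120, 212, 37, 5]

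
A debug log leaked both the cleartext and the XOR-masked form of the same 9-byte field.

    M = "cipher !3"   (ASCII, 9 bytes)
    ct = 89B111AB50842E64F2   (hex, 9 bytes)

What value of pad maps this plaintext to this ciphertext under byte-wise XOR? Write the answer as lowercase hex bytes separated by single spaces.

ea d8 61 c3 35 f6 0e 45 c1

Since ct = M ⊕ pad, XORing both sides with M gives pad = M ⊕ ct.
63 xor 89 = ea
69 xor b1 = d8
70 xor 11 = 61
68 xor ab = c3
65 xor 50 = 35
72 xor 84 = f6
20 xor 2e = 0e
21 xor 64 = 45
33 xor f2 = c1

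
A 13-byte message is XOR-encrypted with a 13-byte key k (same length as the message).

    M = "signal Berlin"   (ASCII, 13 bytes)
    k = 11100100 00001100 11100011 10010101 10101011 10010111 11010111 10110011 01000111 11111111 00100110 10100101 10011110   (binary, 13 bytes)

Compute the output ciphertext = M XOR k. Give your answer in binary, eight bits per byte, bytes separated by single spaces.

XOR is its own inverse, so applying the key byte-wise gives the result directly.
byte 0: 73 ⊕ e4 = 97
byte 1: 69 ⊕ 0c = 65
byte 2: 67 ⊕ e3 = 84
byte 3: 6e ⊕ 95 = fb
byte 4: 61 ⊕ ab = ca
byte 5: 6c ⊕ 97 = fb
byte 6: 20 ⊕ d7 = f7
byte 7: 42 ⊕ b3 = f1
byte 8: 65 ⊕ 47 = 22
byte 9: 72 ⊕ ff = 8d
byte 10: 6c ⊕ 26 = 4a
byte 11: 69 ⊕ a5 = cc
byte 12: 6e ⊕ 9e = f0

10010111 01100101 10000100 11111011 11001010 11111011 11110111 11110001 00100010 10001101 01001010 11001100 11110000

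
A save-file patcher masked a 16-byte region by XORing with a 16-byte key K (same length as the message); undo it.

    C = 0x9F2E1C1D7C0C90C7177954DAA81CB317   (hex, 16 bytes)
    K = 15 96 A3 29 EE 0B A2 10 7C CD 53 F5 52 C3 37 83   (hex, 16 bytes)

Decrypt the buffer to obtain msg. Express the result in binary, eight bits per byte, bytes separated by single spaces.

byte 0: 9f xor 15 = 8a
byte 1: 2e xor 96 = b8
byte 2: 1c xor a3 = bf
byte 3: 1d xor 29 = 34
byte 4: 7c xor ee = 92
byte 5: 0c xor 0b = 07
byte 6: 90 xor a2 = 32
byte 7: c7 xor 10 = d7
byte 8: 17 xor 7c = 6b
byte 9: 79 xor cd = b4
byte 10: 54 xor 53 = 07
byte 11: da xor f5 = 2f
byte 12: a8 xor 52 = fa
byte 13: 1c xor c3 = df
byte 14: b3 xor 37 = 84
byte 15: 17 xor 83 = 94

10001010 10111000 10111111 00110100 10010010 00000111 00110010 11010111 01101011 10110100 00000111 00101111 11111010 11011111 10000100 10010100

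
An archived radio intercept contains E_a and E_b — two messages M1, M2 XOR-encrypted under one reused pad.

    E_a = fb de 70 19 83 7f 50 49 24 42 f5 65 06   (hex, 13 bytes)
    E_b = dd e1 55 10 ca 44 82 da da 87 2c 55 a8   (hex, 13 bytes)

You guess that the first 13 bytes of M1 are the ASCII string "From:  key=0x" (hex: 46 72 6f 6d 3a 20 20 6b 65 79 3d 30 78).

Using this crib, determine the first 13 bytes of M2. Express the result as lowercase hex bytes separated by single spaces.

First, E_a ⊕ E_b = (M1 ⊕ K) ⊕ (M2 ⊕ K) = M1 ⊕ M2, so the key drops out. Then M2 = (M1 ⊕ M2) ⊕ M1 over the first 13 bytes.
byte 0: (fb xor dd) xor 46 = 26 xor 46 = 60
byte 1: (de xor e1) xor 72 = 3f xor 72 = 4d
byte 2: (70 xor 55) xor 6f = 25 xor 6f = 4a
byte 3: (19 xor 10) xor 6d = 09 xor 6d = 64
byte 4: (83 xor ca) xor 3a = 49 xor 3a = 73
byte 5: (7f xor 44) xor 20 = 3b xor 20 = 1b
byte 6: (50 xor 82) xor 20 = d2 xor 20 = f2
byte 7: (49 xor da) xor 6b = 93 xor 6b = f8
byte 8: (24 xor da) xor 65 = fe xor 65 = 9b
byte 9: (42 xor 87) xor 79 = c5 xor 79 = bc
byte 10: (f5 xor 2c) xor 3d = d9 xor 3d = e4
byte 11: (65 xor 55) xor 30 = 30 xor 30 = 00
byte 12: (06 xor a8) xor 78 = ae xor 78 = d6

60 4d 4a 64 73 1b f2 f8 9b bc e4 00 d6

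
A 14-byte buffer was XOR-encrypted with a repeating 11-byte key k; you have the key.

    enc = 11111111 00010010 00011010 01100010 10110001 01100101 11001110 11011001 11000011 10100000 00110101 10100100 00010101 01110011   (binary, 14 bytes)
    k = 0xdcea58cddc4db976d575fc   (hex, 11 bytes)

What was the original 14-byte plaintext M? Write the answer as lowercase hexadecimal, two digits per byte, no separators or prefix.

23f842af6d2877af16d5c978ff2b

The 11-byte key repeats, so the effective keystream is dc ea 58 cd dc 4d b9 76 d5 75 fc dc ea 58.
byte 0: ff ⊕ dc = 23
byte 1: 12 ⊕ ea = f8
byte 2: 1a ⊕ 58 = 42
byte 3: 62 ⊕ cd = af
byte 4: b1 ⊕ dc = 6d
byte 5: 65 ⊕ 4d = 28
byte 6: ce ⊕ b9 = 77
byte 7: d9 ⊕ 76 = af
byte 8: c3 ⊕ d5 = 16
byte 9: a0 ⊕ 75 = d5
byte 10: 35 ⊕ fc = c9
byte 11: a4 ⊕ dc = 78
byte 12: 15 ⊕ ea = ff
byte 13: 73 ⊕ 58 = 2b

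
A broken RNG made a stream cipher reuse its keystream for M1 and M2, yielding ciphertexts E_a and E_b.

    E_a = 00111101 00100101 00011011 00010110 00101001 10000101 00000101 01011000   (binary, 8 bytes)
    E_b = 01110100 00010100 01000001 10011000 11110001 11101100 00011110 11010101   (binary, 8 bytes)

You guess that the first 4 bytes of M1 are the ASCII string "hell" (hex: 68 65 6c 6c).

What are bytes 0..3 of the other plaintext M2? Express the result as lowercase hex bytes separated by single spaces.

First, E_a ⊕ E_b = (M1 ⊕ K) ⊕ (M2 ⊕ K) = M1 ⊕ M2, so the key drops out. Then M2 = (M1 ⊕ M2) ⊕ M1 over the first 4 bytes.
byte 0: (3d xor 74) xor 68 = 49 xor 68 = 21
byte 1: (25 xor 14) xor 65 = 31 xor 65 = 54
byte 2: (1b xor 41) xor 6c = 5a xor 6c = 36
byte 3: (16 xor 98) xor 6c = 8e xor 6c = e2

21 54 36 e2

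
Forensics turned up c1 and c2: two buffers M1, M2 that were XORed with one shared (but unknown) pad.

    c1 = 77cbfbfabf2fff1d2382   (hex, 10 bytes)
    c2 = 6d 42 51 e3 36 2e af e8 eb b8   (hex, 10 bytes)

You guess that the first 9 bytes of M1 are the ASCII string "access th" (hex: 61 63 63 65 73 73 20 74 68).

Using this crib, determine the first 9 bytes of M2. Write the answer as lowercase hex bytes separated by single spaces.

First, c1 ⊕ c2 = (M1 ⊕ K) ⊕ (M2 ⊕ K) = M1 ⊕ M2, so the key drops out. Then M2 = (M1 ⊕ M2) ⊕ M1 over the first 9 bytes.
byte 0: (77 xor 6d) xor 61 = 1a xor 61 = 7b
byte 1: (cb xor 42) xor 63 = 89 xor 63 = ea
byte 2: (fb xor 51) xor 63 = aa xor 63 = c9
byte 3: (fa xor e3) xor 65 = 19 xor 65 = 7c
byte 4: (bf xor 36) xor 73 = 89 xor 73 = fa
byte 5: (2f xor 2e) xor 73 = 01 xor 73 = 72
byte 6: (ff xor af) xor 20 = 50 xor 20 = 70
byte 7: (1d xor e8) xor 74 = f5 xor 74 = 81
byte 8: (23 xor eb) xor 68 = c8 xor 68 = a0

7b ea c9 7c fa 72 70 81 a0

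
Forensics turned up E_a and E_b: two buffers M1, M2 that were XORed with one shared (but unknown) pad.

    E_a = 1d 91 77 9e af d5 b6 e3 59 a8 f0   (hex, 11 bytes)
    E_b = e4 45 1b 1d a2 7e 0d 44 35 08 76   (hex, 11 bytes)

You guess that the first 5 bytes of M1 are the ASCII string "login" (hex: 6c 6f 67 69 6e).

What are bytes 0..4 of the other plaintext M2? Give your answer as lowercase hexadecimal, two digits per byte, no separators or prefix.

First, E_a ⊕ E_b = (M1 ⊕ K) ⊕ (M2 ⊕ K) = M1 ⊕ M2, so the key drops out. Then M2 = (M1 ⊕ M2) ⊕ M1 over the first 5 bytes.
byte 0: (1d ^ e4) ^ 6c = f9 ^ 6c = 95
byte 1: (91 ^ 45) ^ 6f = d4 ^ 6f = bb
byte 2: (77 ^ 1b) ^ 67 = 6c ^ 67 = 0b
byte 3: (9e ^ 1d) ^ 69 = 83 ^ 69 = ea
byte 4: (af ^ a2) ^ 6e = 0d ^ 6e = 63

95bb0bea63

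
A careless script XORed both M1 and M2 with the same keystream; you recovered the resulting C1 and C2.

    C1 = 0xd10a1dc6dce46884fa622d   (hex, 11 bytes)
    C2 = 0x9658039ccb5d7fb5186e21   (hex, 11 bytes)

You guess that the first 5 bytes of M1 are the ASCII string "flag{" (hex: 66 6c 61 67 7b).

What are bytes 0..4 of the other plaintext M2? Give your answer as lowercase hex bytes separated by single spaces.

First, C1 ⊕ C2 = (M1 ⊕ K) ⊕ (M2 ⊕ K) = M1 ⊕ M2, so the key drops out. Then M2 = (M1 ⊕ M2) ⊕ M1 over the first 5 bytes.
byte 0: (d1 xor 96) xor 66 = 47 xor 66 = 21
byte 1: (0a xor 58) xor 6c = 52 xor 6c = 3e
byte 2: (1d xor 03) xor 61 = 1e xor 61 = 7f
byte 3: (c6 xor 9c) xor 67 = 5a xor 67 = 3d
byte 4: (dc xor cb) xor 7b = 17 xor 7b = 6c

21 3e 7f 3d 6c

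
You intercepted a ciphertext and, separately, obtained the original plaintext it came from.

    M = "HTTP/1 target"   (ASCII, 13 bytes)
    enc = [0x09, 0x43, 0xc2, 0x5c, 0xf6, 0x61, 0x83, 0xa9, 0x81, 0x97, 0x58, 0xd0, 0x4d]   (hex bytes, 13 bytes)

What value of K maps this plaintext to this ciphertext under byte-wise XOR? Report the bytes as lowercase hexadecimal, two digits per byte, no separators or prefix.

4117960cd950a3dde0e53fb539

Since enc = M ⊕ K, XORing both sides with M gives K = M ⊕ enc.
 72 XOR   9 =  65
 84 XOR  67 =  23
 84 XOR 194 = 150
 80 XOR  92 =  12
 47 XOR 246 = 217
 49 XOR  97 =  80
 32 XOR 131 = 163
116 XOR 169 = 221
 97 XOR 129 = 224
114 XOR 151 = 229
103 XOR  88 =  63
101 XOR 208 = 181
116 XOR  77 =  57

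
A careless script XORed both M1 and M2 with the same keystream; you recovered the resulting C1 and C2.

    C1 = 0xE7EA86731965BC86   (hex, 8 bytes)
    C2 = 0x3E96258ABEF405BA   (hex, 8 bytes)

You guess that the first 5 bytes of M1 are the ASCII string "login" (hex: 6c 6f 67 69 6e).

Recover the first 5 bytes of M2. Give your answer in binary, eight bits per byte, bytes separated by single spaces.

10110101 00010011 11000100 10010000 11001001

First, C1 ⊕ C2 = (M1 ⊕ K) ⊕ (M2 ⊕ K) = M1 ⊕ M2, so the key drops out. Then M2 = (M1 ⊕ M2) ⊕ M1 over the first 5 bytes.
byte 0: (e7 xor 3e) xor 6c = d9 xor 6c = b5
byte 1: (ea xor 96) xor 6f = 7c xor 6f = 13
byte 2: (86 xor 25) xor 67 = a3 xor 67 = c4
byte 3: (73 xor 8a) xor 69 = f9 xor 69 = 90
byte 4: (19 xor be) xor 6e = a7 xor 6e = c9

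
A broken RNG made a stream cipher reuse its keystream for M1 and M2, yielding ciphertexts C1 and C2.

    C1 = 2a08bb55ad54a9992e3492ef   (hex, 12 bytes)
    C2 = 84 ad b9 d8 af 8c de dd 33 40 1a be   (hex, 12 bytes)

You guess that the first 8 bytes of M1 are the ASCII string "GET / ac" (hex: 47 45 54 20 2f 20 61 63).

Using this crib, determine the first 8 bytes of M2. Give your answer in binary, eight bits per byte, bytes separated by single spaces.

First, C1 ⊕ C2 = (M1 ⊕ K) ⊕ (M2 ⊕ K) = M1 ⊕ M2, so the key drops out. Then M2 = (M1 ⊕ M2) ⊕ M1 over the first 8 bytes.
byte 0: (2a ^ 84) ^ 47 = ae ^ 47 = e9
byte 1: (08 ^ ad) ^ 45 = a5 ^ 45 = e0
byte 2: (bb ^ b9) ^ 54 = 02 ^ 54 = 56
byte 3: (55 ^ d8) ^ 20 = 8d ^ 20 = ad
byte 4: (ad ^ af) ^ 2f = 02 ^ 2f = 2d
byte 5: (54 ^ 8c) ^ 20 = d8 ^ 20 = f8
byte 6: (a9 ^ de) ^ 61 = 77 ^ 61 = 16
byte 7: (99 ^ dd) ^ 63 = 44 ^ 63 = 27

11101001 11100000 01010110 10101101 00101101 11111000 00010110 00100111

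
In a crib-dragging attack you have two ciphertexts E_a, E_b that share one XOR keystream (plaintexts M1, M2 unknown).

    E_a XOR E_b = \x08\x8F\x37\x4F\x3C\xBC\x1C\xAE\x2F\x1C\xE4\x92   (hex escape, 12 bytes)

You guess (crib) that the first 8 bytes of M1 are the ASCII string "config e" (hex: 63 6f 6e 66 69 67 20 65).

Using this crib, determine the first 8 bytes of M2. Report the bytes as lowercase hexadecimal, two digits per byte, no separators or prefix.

Since E_a ⊕ E_b = M1 ⊕ M2, XORing with the guessed M1 bytes yields the corresponding M2 bytes: M2 = (E_a ⊕ E_b) ⊕ M1.
08 XOR 63 = 6b
8f XOR 6f = e0
37 XOR 6e = 59
4f XOR 66 = 29
3c XOR 69 = 55
bc XOR 67 = db
1c XOR 20 = 3c
ae XOR 65 = cb

6be0592955db3ccb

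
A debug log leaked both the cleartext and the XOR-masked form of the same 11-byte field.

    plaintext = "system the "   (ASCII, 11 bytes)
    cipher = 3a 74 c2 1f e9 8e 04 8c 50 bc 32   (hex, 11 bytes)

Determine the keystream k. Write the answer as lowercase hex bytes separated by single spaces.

49 0d b1 6b 8c e3 24 f8 38 d9 12

Since cipher = plaintext ⊕ k, XORing both sides with plaintext gives k = plaintext ⊕ cipher.
byte 0: 73 ⊕ 3a = 49
byte 1: 79 ⊕ 74 = 0d
byte 2: 73 ⊕ c2 = b1
byte 3: 74 ⊕ 1f = 6b
byte 4: 65 ⊕ e9 = 8c
byte 5: 6d ⊕ 8e = e3
byte 6: 20 ⊕ 04 = 24
byte 7: 74 ⊕ 8c = f8
byte 8: 68 ⊕ 50 = 38
byte 9: 65 ⊕ bc = d9
byte 10: 20 ⊕ 32 = 12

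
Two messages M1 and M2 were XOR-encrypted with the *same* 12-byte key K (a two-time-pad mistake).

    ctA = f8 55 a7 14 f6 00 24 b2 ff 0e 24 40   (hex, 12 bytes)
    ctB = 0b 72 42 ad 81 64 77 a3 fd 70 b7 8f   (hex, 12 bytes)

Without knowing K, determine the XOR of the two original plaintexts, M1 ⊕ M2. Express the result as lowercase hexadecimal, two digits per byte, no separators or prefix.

ctA ⊕ ctB = (M1 ⊕ K) ⊕ (M2 ⊕ K) = M1 ⊕ M2 — the shared key cancels under XOR.
11111000 ⊕ 00001011 = 11110011
01010101 ⊕ 01110010 = 00100111
10100111 ⊕ 01000010 = 11100101
00010100 ⊕ 10101101 = 10111001
11110110 ⊕ 10000001 = 01110111
00000000 ⊕ 01100100 = 01100100
00100100 ⊕ 01110111 = 01010011
10110010 ⊕ 10100011 = 00010001
11111111 ⊕ 11111101 = 00000010
00001110 ⊕ 01110000 = 01111110
00100100 ⊕ 10110111 = 10010011
01000000 ⊕ 10001111 = 11001111

f327e5b977645311027e93cf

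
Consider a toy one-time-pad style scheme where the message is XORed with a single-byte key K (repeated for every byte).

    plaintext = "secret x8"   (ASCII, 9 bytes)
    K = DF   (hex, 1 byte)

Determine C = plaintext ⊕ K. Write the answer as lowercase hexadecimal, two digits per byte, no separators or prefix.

The 1-byte key repeats, so the effective keystream is df df df df df df df df df.
byte 0: 73 ^ df = ac
byte 1: 65 ^ df = ba
byte 2: 63 ^ df = bc
byte 3: 72 ^ df = ad
byte 4: 65 ^ df = ba
byte 5: 74 ^ df = ab
byte 6: 20 ^ df = ff
byte 7: 78 ^ df = a7
byte 8: 38 ^ df = e7

acbabcadbaabffa7e7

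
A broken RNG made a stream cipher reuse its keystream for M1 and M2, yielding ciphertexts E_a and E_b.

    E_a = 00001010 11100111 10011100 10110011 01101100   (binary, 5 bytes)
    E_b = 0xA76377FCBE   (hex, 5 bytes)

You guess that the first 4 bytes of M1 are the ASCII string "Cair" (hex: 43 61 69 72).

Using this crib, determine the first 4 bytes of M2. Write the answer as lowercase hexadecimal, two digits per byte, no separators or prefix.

First, E_a ⊕ E_b = (M1 ⊕ K) ⊕ (M2 ⊕ K) = M1 ⊕ M2, so the key drops out. Then M2 = (M1 ⊕ M2) ⊕ M1 over the first 4 bytes.
byte 0: (0a ^ a7) ^ 43 = ad ^ 43 = ee
byte 1: (e7 ^ 63) ^ 61 = 84 ^ 61 = e5
byte 2: (9c ^ 77) ^ 69 = eb ^ 69 = 82
byte 3: (b3 ^ fc) ^ 72 = 4f ^ 72 = 3d

eee5823d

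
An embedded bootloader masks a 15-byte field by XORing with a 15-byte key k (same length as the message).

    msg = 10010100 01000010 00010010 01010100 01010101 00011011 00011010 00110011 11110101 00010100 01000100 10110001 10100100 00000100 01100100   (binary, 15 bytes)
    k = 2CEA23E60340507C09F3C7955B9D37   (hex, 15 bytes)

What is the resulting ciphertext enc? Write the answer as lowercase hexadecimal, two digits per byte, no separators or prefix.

b8a831b2565b4a4ffce78324ff9953

XOR is its own inverse, so applying the key byte-wise gives the result directly.
byte 0: 10010100 ^ 00101100 = 10111000
byte 1: 01000010 ^ 11101010 = 10101000
byte 2: 00010010 ^ 00100011 = 00110001
byte 3: 01010100 ^ 11100110 = 10110010
byte 4: 01010101 ^ 00000011 = 01010110
byte 5: 00011011 ^ 01000000 = 01011011
byte 6: 00011010 ^ 01010000 = 01001010
byte 7: 00110011 ^ 01111100 = 01001111
byte 8: 11110101 ^ 00001001 = 11111100
byte 9: 00010100 ^ 11110011 = 11100111
byte 10: 01000100 ^ 11000111 = 10000011
byte 11: 10110001 ^ 10010101 = 00100100
byte 12: 10100100 ^ 01011011 = 11111111
byte 13: 00000100 ^ 10011101 = 10011001
byte 14: 01100100 ^ 00110111 = 01010011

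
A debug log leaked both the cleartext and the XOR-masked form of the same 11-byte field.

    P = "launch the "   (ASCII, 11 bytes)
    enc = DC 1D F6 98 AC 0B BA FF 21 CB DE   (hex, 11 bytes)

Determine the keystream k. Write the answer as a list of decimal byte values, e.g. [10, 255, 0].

Since enc = P ⊕ k, XORing both sides with P gives k = P ⊕ enc.
6c ^ dc = b0
61 ^ 1d = 7c
75 ^ f6 = 83
6e ^ 98 = f6
63 ^ ac = cf
68 ^ 0b = 63
20 ^ ba = 9a
74 ^ ff = 8b
68 ^ 21 = 49
65 ^ cb = ae
20 ^ de = fe

[176, 124, 131, 246, 207, 99, 154, 139, 73, 174, 254]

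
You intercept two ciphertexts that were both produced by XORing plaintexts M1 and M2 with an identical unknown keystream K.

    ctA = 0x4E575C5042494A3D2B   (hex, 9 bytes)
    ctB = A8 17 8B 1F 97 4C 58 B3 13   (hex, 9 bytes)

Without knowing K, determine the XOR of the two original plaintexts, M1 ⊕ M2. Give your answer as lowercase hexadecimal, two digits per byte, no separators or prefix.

ctA ⊕ ctB = (M1 ⊕ K) ⊕ (M2 ⊕ K) = M1 ⊕ M2 — the shared key cancels under XOR.
byte 0: 01001110 xor 10101000 = 11100110
byte 1: 01010111 xor 00010111 = 01000000
byte 2: 01011100 xor 10001011 = 11010111
byte 3: 01010000 xor 00011111 = 01001111
byte 4: 01000010 xor 10010111 = 11010101
byte 5: 01001001 xor 01001100 = 00000101
byte 6: 01001010 xor 01011000 = 00010010
byte 7: 00111101 xor 10110011 = 10001110
byte 8: 00101011 xor 00010011 = 00111000

e640d74fd505128e38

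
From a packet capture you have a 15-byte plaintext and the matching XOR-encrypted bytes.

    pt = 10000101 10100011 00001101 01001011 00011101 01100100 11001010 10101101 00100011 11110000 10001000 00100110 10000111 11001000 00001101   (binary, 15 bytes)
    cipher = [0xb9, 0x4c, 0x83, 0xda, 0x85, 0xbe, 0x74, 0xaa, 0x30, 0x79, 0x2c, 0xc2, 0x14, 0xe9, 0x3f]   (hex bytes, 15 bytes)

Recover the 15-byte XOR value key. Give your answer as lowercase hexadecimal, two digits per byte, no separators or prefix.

3cef8e9198dabe071389a4e4932132

Since cipher = pt ⊕ key, XORing both sides with pt gives key = pt ⊕ cipher.
byte 0: 85 ^ b9 = 3c
byte 1: a3 ^ 4c = ef
byte 2: 0d ^ 83 = 8e
byte 3: 4b ^ da = 91
byte 4: 1d ^ 85 = 98
byte 5: 64 ^ be = da
byte 6: ca ^ 74 = be
byte 7: ad ^ aa = 07
byte 8: 23 ^ 30 = 13
byte 9: f0 ^ 79 = 89
byte 10: 88 ^ 2c = a4
byte 11: 26 ^ c2 = e4
byte 12: 87 ^ 14 = 93
byte 13: c8 ^ e9 = 21
byte 14: 0d ^ 3f = 32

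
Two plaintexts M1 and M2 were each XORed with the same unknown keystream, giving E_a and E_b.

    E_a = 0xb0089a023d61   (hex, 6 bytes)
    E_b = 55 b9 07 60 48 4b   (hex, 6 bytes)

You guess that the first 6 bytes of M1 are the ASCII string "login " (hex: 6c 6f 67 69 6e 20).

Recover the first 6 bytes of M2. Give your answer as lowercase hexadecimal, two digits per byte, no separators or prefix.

First, E_a ⊕ E_b = (M1 ⊕ K) ⊕ (M2 ⊕ K) = M1 ⊕ M2, so the key drops out. Then M2 = (M1 ⊕ M2) ⊕ M1 over the first 6 bytes.
byte 0: (b0 xor 55) xor 6c = e5 xor 6c = 89
byte 1: (08 xor b9) xor 6f = b1 xor 6f = de
byte 2: (9a xor 07) xor 67 = 9d xor 67 = fa
byte 3: (02 xor 60) xor 69 = 62 xor 69 = 0b
byte 4: (3d xor 48) xor 6e = 75 xor 6e = 1b
byte 5: (61 xor 4b) xor 20 = 2a xor 20 = 0a

89defa0b1b0a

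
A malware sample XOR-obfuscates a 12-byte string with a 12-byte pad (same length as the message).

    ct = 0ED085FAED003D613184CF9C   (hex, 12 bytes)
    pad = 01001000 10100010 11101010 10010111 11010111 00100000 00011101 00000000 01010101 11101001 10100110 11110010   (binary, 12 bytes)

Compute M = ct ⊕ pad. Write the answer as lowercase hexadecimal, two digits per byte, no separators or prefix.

46726f6d3a202061646d696e

0e ^ 48 = 46
d0 ^ a2 = 72
85 ^ ea = 6f
fa ^ 97 = 6d
ed ^ d7 = 3a
00 ^ 20 = 20
3d ^ 1d = 20
61 ^ 00 = 61
31 ^ 55 = 64
84 ^ e9 = 6d
cf ^ a6 = 69
9c ^ f2 = 6e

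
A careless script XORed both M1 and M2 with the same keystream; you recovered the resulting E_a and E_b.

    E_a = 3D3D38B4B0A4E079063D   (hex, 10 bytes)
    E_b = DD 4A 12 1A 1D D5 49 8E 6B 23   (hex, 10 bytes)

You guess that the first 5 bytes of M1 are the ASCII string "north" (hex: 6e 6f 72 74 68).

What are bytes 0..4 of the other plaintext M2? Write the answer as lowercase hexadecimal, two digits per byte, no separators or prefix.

First, E_a ⊕ E_b = (M1 ⊕ K) ⊕ (M2 ⊕ K) = M1 ⊕ M2, so the key drops out. Then M2 = (M1 ⊕ M2) ⊕ M1 over the first 5 bytes.
byte 0: (3d ^ dd) ^ 6e = e0 ^ 6e = 8e
byte 1: (3d ^ 4a) ^ 6f = 77 ^ 6f = 18
byte 2: (38 ^ 12) ^ 72 = 2a ^ 72 = 58
byte 3: (b4 ^ 1a) ^ 74 = ae ^ 74 = da
byte 4: (b0 ^ 1d) ^ 68 = ad ^ 68 = c5

8e1858dac5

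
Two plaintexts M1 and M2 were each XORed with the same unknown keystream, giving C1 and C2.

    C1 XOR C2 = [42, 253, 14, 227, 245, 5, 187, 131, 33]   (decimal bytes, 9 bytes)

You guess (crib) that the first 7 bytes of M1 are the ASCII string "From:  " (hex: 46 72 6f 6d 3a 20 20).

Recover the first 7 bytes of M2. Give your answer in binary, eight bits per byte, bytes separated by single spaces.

01101100 10001111 01100001 10001110 11001111 00100101 10011011

Since C1 ⊕ C2 = M1 ⊕ M2, XORing with the guessed M1 bytes yields the corresponding M2 bytes: M2 = (C1 ⊕ C2) ⊕ M1.
2a xor 46 = 6c
fd xor 72 = 8f
0e xor 6f = 61
e3 xor 6d = 8e
f5 xor 3a = cf
05 xor 20 = 25
bb xor 20 = 9b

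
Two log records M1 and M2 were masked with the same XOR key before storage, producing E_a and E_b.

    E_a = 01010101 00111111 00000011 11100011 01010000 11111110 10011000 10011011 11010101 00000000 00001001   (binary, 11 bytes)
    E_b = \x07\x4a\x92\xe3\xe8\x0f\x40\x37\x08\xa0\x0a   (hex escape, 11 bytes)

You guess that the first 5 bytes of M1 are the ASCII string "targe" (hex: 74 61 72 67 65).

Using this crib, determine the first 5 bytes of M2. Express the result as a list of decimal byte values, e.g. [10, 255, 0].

[38, 20, 227, 103, 221]

First, E_a ⊕ E_b = (M1 ⊕ K) ⊕ (M2 ⊕ K) = M1 ⊕ M2, so the key drops out. Then M2 = (M1 ⊕ M2) ⊕ M1 over the first 5 bytes.
byte 0: (55 XOR 07) XOR 74 = 52 XOR 74 = 26
byte 1: (3f XOR 4a) XOR 61 = 75 XOR 61 = 14
byte 2: (03 XOR 92) XOR 72 = 91 XOR 72 = e3
byte 3: (e3 XOR e3) XOR 67 = 00 XOR 67 = 67
byte 4: (50 XOR e8) XOR 65 = b8 XOR 65 = dd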